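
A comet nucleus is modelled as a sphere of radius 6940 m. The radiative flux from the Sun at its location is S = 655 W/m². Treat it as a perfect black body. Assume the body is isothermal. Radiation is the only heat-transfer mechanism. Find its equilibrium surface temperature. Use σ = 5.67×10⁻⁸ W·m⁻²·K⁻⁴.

T ≈ 232 K

At equilibrium, absorbed power = emitted power.
Absorbing cross-section = πr² = 1.513×10⁸ m²; emitting surface = 4πr² = 6.052×10⁸ m² (ratio 4).
S·A_cross = εσ·A_surf·T⁴  ⇒  T⁴ = S/(4σ).
T⁴ = 1.00·655/(4·5.67×10⁻⁸) = 2.888×10⁹ K⁴.
T = (2.888×10⁹)^(1/4).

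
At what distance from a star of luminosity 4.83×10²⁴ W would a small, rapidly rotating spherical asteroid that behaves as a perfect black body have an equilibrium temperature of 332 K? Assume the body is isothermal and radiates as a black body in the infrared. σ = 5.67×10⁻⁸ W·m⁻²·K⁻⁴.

d ≈ 1.18×10¹⁰ m

For an isothermal black-emitting sphere, (1−a)S·πr² = σ·4πr²·T⁴ ⇒ S = 4σT⁴/(1−a).
S = 4·5.67×10⁻⁸·(332)⁴/1.00 = 2755 W/m².
Flux falls as S = L/(4πd²), so d = √(L/(4πS)) = √(4.83×10²⁴/(4π·2755)).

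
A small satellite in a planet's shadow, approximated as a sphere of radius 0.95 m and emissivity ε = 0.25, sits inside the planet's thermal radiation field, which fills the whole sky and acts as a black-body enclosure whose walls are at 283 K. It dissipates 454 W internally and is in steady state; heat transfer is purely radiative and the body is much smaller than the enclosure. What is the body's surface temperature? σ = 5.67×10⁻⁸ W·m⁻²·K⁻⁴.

T ≈ 310 K

For a small grey body in a large enclosure, net radiated power = εσA(T⁴ − T_w⁴).
Steady state: P = εσA(T⁴ − T_w⁴) with A = 4πr² = 11.34 m².
T⁴ = P/(εσA) + T_w⁴ = 454/(0.25·5.67×10⁻⁸·11.34) + (283)⁴
    = 2.824×10⁹ + 6.414×10⁹ = 9.238×10⁹ K⁴.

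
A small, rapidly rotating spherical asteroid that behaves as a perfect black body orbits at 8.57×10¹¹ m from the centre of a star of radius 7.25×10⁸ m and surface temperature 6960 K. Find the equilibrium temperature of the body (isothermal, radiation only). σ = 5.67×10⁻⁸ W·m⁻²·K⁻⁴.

T ≈ 143 K

The star's surface emits σT_*⁴; at distance d the flux is S = σT_*⁴(R_*/d)².
S = 5.67×10⁻⁸·(6960)⁴·(7.25×10⁸/8.57×10¹¹)² = 95.22 W/m².
For an isothermal sphere T⁴ = (1−a)S/(4σ) = 4.198×10⁸ K⁴.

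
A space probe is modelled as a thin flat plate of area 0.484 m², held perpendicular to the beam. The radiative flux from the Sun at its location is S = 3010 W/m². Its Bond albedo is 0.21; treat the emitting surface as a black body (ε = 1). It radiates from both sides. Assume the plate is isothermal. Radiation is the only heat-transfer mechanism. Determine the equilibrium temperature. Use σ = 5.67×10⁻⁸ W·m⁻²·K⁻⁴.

At equilibrium, absorbed power = emitted power.
Absorbing cross-section = A = 0.4840 m²; emitting surface = 2A = 0.9680 m² (ratio 2).
(1−a)S·A_cross = εσ·A_surf·T⁴  ⇒  T⁴ = (1−a)S/(2σ).
T⁴ = 0.790·3010/(2·5.67×10⁻⁸) = 2.097×10¹⁰ K⁴.
T = (2.097×10¹⁰)^(1/4).

T ≈ 381 K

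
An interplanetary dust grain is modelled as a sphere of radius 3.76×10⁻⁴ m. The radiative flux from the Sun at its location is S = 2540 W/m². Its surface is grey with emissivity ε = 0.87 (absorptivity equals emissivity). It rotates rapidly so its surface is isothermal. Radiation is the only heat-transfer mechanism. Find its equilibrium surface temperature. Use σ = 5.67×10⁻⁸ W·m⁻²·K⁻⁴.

At equilibrium, absorbed power = emitted power.
Absorbing cross-section = πr² = 4.441×10⁻⁷ m²; emitting surface = 4πr² = 1.777×10⁻⁶ m² (ratio 4).
εS·A_cross = εσ·A_surf·T⁴  ⇒  T⁴ = S/(4σ)   (ε cancels).
T⁴ = 2540/(4·5.67×10⁻⁸) = 1.120×10¹⁰ K⁴.
T = (1.120×10¹⁰)^(1/4).

T ≈ 325 K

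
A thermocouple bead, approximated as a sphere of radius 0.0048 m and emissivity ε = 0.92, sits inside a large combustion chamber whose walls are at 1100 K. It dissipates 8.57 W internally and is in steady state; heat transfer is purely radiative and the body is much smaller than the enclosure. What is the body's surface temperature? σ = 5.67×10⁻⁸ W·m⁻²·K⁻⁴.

For a small grey body in a large enclosure, net radiated power = εσA(T⁴ − T_w⁴).
Steady state: P = εσA(T⁴ − T_w⁴) with A = 4πr² = 2.895×10⁻⁴ m².
T⁴ = P/(εσA) + T_w⁴ = 8.57/(0.92·5.67×10⁻⁸·2.895×10⁻⁴) + (1100)⁴
    = 5.674×10¹¹ + 1.464×10¹² = 2.032×10¹² K⁴.

T ≈ 1190 K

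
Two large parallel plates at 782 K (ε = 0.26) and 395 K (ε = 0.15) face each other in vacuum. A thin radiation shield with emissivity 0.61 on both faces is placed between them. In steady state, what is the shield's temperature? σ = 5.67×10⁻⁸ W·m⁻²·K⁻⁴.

In steady state the net flux on the hot side equals that on the cold side.
σ(T₁⁴−T_s⁴)/D₁ = σ(T_s⁴−T₂⁴)/D₂, with D₁ = 1/ε₁+1/ε_s−1 = 4.485, D₂ = 1/ε_s+1/ε₂−1 = 7.306.
Solve for T_s⁴: T_s⁴ = (D₂·T₁⁴ + D₁·T₂⁴)/(D₁+D₂) = 2.410×10¹¹ K⁴.

T_s ≈ 701 K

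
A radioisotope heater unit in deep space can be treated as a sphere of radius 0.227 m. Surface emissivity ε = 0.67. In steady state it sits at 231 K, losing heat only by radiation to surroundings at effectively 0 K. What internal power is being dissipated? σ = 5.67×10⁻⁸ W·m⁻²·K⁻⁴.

Steady state: P = εσA T⁴.
A = 4πr² = 0.6475 m²; T⁴ = (231)⁴ = 2.847×10⁹ K⁴.
P = 0.67 × 5.67×10⁻⁸ × 0.6475 × 2.847×10⁹.

P ≈ 70.0 W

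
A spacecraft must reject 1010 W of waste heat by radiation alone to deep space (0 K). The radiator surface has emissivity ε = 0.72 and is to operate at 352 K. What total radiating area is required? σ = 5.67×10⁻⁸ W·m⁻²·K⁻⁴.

A ≈ 1.61 m²

P = εσA T⁴ ⇒ A = P/(εσT⁴).
T⁴ = 1.535×10¹⁰ K⁴.
A = 1010/(0.72 × 5.67×10⁻⁸ × 1.535×10¹⁰).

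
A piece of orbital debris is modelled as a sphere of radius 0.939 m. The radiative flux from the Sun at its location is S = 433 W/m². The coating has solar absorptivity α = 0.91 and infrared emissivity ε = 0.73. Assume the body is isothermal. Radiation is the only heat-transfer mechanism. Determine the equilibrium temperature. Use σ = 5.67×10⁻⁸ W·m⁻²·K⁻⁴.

At equilibrium, absorbed power = emitted power.
Absorbing cross-section = πr² = 2.770 m²; emitting surface = 4πr² = 11.08 m² (ratio 4).
αS·A_cross = εσ·A_surf·T⁴  ⇒  T⁴ = αS/(ε·4σ).
T⁴ = 0.910·433/(0.73·4·5.67×10⁻⁸) = 2.380×10⁹ K⁴.
T = (2.380×10⁹)^(1/4).

T ≈ 221 K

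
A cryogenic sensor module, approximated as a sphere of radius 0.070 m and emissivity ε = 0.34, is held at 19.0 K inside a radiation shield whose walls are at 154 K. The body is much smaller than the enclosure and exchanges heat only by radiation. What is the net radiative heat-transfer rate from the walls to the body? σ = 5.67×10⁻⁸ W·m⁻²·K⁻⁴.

P_net ≈ 0.667 W

For a small grey body in a large enclosure: P_net = εσA(T_body⁴ − T_wall⁴).
A = 4πr² = 0.06158 m²; T_body⁴ − T_wall⁴ = 1.303×10⁵ − 5.624×10⁸ = -5.623×10⁸ K⁴.
|P_net| = 0.34·5.67×10⁻⁸·0.06158·5.623×10⁸.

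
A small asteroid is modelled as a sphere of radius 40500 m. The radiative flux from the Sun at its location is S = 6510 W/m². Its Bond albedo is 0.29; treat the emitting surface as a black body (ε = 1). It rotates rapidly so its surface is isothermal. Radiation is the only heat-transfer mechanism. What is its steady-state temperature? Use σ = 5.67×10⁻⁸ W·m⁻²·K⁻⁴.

T ≈ 378 K

At equilibrium, absorbed power = emitted power.
Absorbing cross-section = πr² = 5.153×10⁹ m²; emitting surface = 4πr² = 2.061×10¹⁰ m² (ratio 4).
(1−a)S·A_cross = εσ·A_surf·T⁴  ⇒  T⁴ = (1−a)S/(4σ).
T⁴ = 0.710·6510/(4·5.67×10⁻⁸) = 2.038×10¹⁰ K⁴.
T = (2.038×10¹⁰)^(1/4).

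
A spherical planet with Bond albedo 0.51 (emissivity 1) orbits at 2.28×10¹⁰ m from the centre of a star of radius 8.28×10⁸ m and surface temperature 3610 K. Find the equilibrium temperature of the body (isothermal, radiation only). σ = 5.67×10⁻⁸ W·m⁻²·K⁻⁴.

The star's surface emits σT_*⁴; at distance d the flux is S = σT_*⁴(R_*/d)².
S = 5.67×10⁻⁸·(3610)⁴·(8.28×10⁸/2.28×10¹⁰)² = 12700 W/m².
For an isothermal sphere T⁴ = (1−a)S/(4σ) = 2.744×10¹⁰ K⁴.

T ≈ 407 K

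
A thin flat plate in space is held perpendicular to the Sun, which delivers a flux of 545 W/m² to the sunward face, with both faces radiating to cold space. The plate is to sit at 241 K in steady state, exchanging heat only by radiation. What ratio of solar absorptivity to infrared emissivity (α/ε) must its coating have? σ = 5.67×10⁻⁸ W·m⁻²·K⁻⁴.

Balance: αS·A = εσ·2A·T⁴ ⇒ α/ε = 2σT⁴/S.
α/ε = 2·5.67×10⁻⁸·(241)⁴/545 = 2·5.67×10⁻⁸·3.373×10⁹/545.

α/ε ≈ 0.702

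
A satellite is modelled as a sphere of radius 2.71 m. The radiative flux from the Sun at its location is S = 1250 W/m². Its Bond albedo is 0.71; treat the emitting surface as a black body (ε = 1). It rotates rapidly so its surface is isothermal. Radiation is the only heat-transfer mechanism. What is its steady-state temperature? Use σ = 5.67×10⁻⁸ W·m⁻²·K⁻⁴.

At equilibrium, absorbed power = emitted power.
Absorbing cross-section = πr² = 23.07 m²; emitting surface = 4πr² = 92.29 m² (ratio 4).
(1−a)S·A_cross = εσ·A_surf·T⁴  ⇒  T⁴ = (1−a)S/(4σ).
T⁴ = 0.290·1250/(4·5.67×10⁻⁸) = 1.598×10⁹ K⁴.
T = (1.598×10⁹)^(1/4).

T ≈ 200 K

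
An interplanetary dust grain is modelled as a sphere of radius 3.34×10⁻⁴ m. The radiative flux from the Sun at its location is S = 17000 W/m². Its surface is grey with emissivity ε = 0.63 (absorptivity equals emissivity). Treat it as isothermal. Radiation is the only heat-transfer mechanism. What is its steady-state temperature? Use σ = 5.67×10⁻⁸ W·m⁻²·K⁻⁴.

T ≈ 523 K

At equilibrium, absorbed power = emitted power.
Absorbing cross-section = πr² = 3.505×10⁻⁷ m²; emitting surface = 4πr² = 1.402×10⁻⁶ m² (ratio 4).
εS·A_cross = εσ·A_surf·T⁴  ⇒  T⁴ = S/(4σ)   (ε cancels).
T⁴ = 17000/(4·5.67×10⁻⁸) = 7.496×10¹⁰ K⁴.
T = (7.496×10¹⁰)^(1/4).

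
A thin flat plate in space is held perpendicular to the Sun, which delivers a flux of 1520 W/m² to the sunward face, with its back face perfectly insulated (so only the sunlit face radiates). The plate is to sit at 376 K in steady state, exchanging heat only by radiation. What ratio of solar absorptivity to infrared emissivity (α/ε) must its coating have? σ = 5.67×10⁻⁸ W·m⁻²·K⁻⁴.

Balance: αS·A = εσ·1A·T⁴ ⇒ α/ε = σT⁴/S.
α/ε = 5.67×10⁻⁸·(376)⁴/1520 = 5.67×10⁻⁸·1.999×10¹⁰/1520.

α/ε ≈ 0.746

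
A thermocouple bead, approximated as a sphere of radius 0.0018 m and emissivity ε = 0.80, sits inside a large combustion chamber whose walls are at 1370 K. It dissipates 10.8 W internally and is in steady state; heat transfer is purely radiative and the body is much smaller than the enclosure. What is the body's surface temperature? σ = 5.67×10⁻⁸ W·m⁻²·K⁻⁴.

For a small grey body in a large enclosure, net radiated power = εσA(T⁴ − T_w⁴).
Steady state: P = εσA(T⁴ − T_w⁴) with A = 4πr² = 4.072×10⁻⁵ m².
T⁴ = P/(εσA) + T_w⁴ = 10.8/(0.80·5.67×10⁻⁸·4.072×10⁻⁵) + (1370)⁴
    = 5.848×10¹² + 3.523×10¹² = 9.371×10¹² K⁴.

T ≈ 1750 K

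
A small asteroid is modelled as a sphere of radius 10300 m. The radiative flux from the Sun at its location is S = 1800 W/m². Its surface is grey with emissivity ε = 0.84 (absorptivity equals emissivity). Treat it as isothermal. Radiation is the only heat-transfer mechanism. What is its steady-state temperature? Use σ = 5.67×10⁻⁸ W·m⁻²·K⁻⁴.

T ≈ 298 K

At equilibrium, absorbed power = emitted power.
Absorbing cross-section = πr² = 3.333×10⁸ m²; emitting surface = 4πr² = 1.333×10⁹ m² (ratio 4).
εS·A_cross = εσ·A_surf·T⁴  ⇒  T⁴ = S/(4σ)   (ε cancels).
T⁴ = 1800/(4·5.67×10⁻⁸) = 7.937×10⁹ K⁴.
T = (7.937×10⁹)^(1/4).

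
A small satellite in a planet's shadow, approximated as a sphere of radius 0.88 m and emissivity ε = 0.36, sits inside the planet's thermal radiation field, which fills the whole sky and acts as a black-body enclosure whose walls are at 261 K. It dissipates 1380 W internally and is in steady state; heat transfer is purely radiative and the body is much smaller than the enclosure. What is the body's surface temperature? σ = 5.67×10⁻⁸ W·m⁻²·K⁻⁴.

For a small grey body in a large enclosure, net radiated power = εσA(T⁴ − T_w⁴).
Steady state: P = εσA(T⁴ − T_w⁴) with A = 4πr² = 9.731 m².
T⁴ = P/(εσA) + T_w⁴ = 1380/(0.36·5.67×10⁻⁸·9.731) + (261)⁴
    = 6.947×10⁹ + 4.640×10⁹ = 1.159×10¹⁰ K⁴.

T ≈ 328 K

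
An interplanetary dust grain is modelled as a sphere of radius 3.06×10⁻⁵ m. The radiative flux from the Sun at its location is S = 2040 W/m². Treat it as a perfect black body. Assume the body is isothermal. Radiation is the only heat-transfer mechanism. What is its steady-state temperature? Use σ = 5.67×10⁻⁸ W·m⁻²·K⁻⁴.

T ≈ 308 K

At equilibrium, absorbed power = emitted power.
Absorbing cross-section = πr² = 2.942×10⁻⁹ m²; emitting surface = 4πr² = 1.177×10⁻⁸ m² (ratio 4).
S·A_cross = εσ·A_surf·T⁴  ⇒  T⁴ = S/(4σ).
T⁴ = 1.00·2040/(4·5.67×10⁻⁸) = 8.995×10⁹ K⁴.
T = (8.995×10⁹)^(1/4).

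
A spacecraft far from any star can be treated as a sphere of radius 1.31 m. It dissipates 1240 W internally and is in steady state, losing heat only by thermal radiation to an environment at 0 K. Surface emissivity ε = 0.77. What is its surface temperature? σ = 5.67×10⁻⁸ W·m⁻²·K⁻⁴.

Steady state: internal power = radiated power, P = εσA T⁴.
Radiating area A = 4πr² = 21.57 m².
T⁴ = P/(εσA) = 1240/(0.77·5.67×10⁻⁸·21.57) = 1.317×10⁹ K⁴.
T = (1.317×10⁹)^(1/4).

T ≈ 191 K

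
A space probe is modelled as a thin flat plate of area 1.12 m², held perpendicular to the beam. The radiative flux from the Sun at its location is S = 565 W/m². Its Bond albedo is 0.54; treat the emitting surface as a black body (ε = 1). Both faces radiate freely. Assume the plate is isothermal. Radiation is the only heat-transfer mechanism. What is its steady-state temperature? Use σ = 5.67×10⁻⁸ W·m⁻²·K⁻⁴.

T ≈ 219 K

At equilibrium, absorbed power = emitted power.
Absorbing cross-section = A = 1.120 m²; emitting surface = 2A = 2.240 m² (ratio 2).
(1−a)S·A_cross = εσ·A_surf·T⁴  ⇒  T⁴ = (1−a)S/(2σ).
T⁴ = 0.460·565/(2·5.67×10⁻⁸) = 2.292×10⁹ K⁴.
T = (2.292×10⁹)^(1/4).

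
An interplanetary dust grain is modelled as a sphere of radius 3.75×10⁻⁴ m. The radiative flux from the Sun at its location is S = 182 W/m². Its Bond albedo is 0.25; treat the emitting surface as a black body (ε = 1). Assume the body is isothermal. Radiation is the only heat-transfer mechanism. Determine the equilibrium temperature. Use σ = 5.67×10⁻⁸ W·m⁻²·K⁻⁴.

T ≈ 157 K

At equilibrium, absorbed power = emitted power.
Absorbing cross-section = πr² = 4.418×10⁻⁷ m²; emitting surface = 4πr² = 1.767×10⁻⁶ m² (ratio 4).
(1−a)S·A_cross = εσ·A_surf·T⁴  ⇒  T⁴ = (1−a)S/(4σ).
T⁴ = 0.750·182/(4·5.67×10⁻⁸) = 6.019×10⁸ K⁴.
T = (6.019×10⁸)^(1/4).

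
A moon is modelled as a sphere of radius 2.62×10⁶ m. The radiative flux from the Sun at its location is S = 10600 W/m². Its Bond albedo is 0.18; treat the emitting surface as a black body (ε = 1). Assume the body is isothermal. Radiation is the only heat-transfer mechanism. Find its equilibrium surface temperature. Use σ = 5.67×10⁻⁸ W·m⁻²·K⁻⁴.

T ≈ 442 K

At equilibrium, absorbed power = emitted power.
Absorbing cross-section = πr² = 2.157×10¹³ m²; emitting surface = 4πr² = 8.626×10¹³ m² (ratio 4).
(1−a)S·A_cross = εσ·A_surf·T⁴  ⇒  T⁴ = (1−a)S/(4σ).
T⁴ = 0.820·10600/(4·5.67×10⁻⁸) = 3.832×10¹⁰ K⁴.
T = (3.832×10¹⁰)^(1/4).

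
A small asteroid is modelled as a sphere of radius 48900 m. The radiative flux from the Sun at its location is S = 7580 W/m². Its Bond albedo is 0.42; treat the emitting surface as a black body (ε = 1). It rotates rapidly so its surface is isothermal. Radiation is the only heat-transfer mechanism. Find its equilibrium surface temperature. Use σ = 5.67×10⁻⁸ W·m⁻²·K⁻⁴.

T ≈ 373 K

At equilibrium, absorbed power = emitted power.
Absorbing cross-section = πr² = 7.512×10⁹ m²; emitting surface = 4πr² = 3.005×10¹⁰ m² (ratio 4).
(1−a)S·A_cross = εσ·A_surf·T⁴  ⇒  T⁴ = (1−a)S/(4σ).
T⁴ = 0.580·7580/(4·5.67×10⁻⁸) = 1.938×10¹⁰ K⁴.
T = (1.938×10¹⁰)^(1/4).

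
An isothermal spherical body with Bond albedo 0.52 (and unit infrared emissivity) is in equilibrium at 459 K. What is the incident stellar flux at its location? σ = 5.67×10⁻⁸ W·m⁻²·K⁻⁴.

S ≈ 21000 W/m²

(1−a)S·πr² = σ·4πr²·T⁴ ⇒ S = 4σT⁴/(1−a).
S = 4·5.67×10⁻⁸·4.439×10¹⁰/0.480.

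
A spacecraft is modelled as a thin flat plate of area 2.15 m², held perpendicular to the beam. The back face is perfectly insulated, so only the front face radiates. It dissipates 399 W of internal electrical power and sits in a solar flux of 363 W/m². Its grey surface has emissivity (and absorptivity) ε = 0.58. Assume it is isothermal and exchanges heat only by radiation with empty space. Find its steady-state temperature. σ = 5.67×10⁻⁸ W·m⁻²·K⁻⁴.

At steady state, absorbed solar power + internal power = radiated power.
Absorbed: α·S·A_cross = 0.58·363·2.150 = 452.7 W (cross-section A).
Total input = 452.7 + 399 = 851.7 W.
Radiated: εσ·A_surf·T⁴ with A_surf = A = 2.150 m².
T⁴ = 851.7/(0.58·5.67×10⁻⁸·2.150) = 1.205×10¹⁰ K⁴.

T ≈ 331 K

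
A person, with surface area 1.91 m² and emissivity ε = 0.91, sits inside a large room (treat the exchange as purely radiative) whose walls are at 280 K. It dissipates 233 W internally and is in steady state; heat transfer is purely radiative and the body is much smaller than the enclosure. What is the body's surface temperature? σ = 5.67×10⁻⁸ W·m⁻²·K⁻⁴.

T ≈ 304 K

For a small grey body in a large enclosure, net radiated power = εσA(T⁴ − T_w⁴).
Steady state: P = εσA(T⁴ − T_w⁴) with A = 1.91 m².
T⁴ = P/(εσA) + T_w⁴ = 233/(0.91·5.67×10⁻⁸·1.910) + (280)⁴
    = 2.364×10⁹ + 6.147×10⁹ = 8.511×10⁹ K⁴.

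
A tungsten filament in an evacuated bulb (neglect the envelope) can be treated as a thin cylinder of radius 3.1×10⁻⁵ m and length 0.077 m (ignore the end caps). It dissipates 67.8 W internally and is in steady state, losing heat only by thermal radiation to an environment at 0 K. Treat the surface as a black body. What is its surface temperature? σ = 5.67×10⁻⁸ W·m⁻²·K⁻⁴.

Steady state: internal power = radiated power, P = εσA T⁴.
Radiating area A = 2πrL = 1.500×10⁻⁵ m².
T⁴ = P/(εσA) = 67.8/(1.0·5.67×10⁻⁸·1.500×10⁻⁵) = 7.973×10¹³ K⁴.
T = (7.973×10¹³)^(1/4).

T ≈ 2990 K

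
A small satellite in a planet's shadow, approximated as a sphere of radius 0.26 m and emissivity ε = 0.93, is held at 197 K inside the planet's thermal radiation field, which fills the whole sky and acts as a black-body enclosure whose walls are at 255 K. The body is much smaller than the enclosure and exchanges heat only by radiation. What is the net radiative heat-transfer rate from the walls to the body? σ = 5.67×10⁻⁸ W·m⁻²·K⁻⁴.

For a small grey body in a large enclosure: P_net = εσA(T_body⁴ − T_wall⁴).
A = 4πr² = 0.8495 m²; T_body⁴ − T_wall⁴ = 1.506×10⁹ − 4.228×10⁹ = -2.722×10⁹ K⁴.
|P_net| = 0.93·5.67×10⁻⁸·0.8495·2.722×10⁹.

P_net ≈ 122 W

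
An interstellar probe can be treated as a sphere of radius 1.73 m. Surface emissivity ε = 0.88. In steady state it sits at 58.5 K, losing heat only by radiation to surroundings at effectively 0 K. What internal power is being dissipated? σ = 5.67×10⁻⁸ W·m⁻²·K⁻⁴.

P ≈ 22.0 W

Steady state: P = εσA T⁴.
A = 4πr² = 37.61 m²; T⁴ = (58.5)⁴ = 1.171×10⁷ K⁴.
P = 0.88 × 5.67×10⁻⁸ × 37.61 × 1.171×10⁷.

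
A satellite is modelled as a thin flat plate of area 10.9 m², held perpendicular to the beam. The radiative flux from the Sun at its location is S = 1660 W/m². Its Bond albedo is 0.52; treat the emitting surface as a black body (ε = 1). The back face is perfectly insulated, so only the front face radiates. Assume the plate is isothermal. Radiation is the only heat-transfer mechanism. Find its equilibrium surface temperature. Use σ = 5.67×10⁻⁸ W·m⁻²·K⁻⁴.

At equilibrium, absorbed power = emitted power.
Absorbing cross-section = A = 10.90 m²; emitting surface = A = 10.90 m² (ratio 1).
(1−a)S·A_cross = εσ·A_surf·T⁴  ⇒  T⁴ = (1−a)S/(1σ).
T⁴ = 0.480·1660/(1·5.67×10⁻⁸) = 1.405×10¹⁰ K⁴.
T = (1.405×10¹⁰)^(1/4).

T ≈ 344 K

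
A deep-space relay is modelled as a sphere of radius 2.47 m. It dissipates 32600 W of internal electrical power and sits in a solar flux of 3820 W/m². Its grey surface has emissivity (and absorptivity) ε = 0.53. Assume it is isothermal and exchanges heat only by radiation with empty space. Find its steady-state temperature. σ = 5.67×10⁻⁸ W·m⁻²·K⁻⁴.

T ≈ 420 K

At steady state, absorbed solar power + internal power = radiated power.
Absorbed: α·S·A_cross = 0.53·3820·19.17 = 38800 W (cross-section πr²).
Total input = 38800 + 32600 = 71400 W.
Radiated: εσ·A_surf·T⁴ with A_surf = 4πr² = 76.67 m².
T⁴ = 71400/(0.53·5.67×10⁻⁸·76.67) = 3.099×10¹⁰ K⁴.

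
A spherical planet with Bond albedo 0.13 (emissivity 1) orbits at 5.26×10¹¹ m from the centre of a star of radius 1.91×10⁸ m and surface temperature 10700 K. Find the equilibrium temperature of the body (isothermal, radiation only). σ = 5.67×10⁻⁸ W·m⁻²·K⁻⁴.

The star's surface emits σT_*⁴; at distance d the flux is S = σT_*⁴(R_*/d)².
S = 5.67×10⁻⁸·(10700)⁴·(1.91×10⁸/5.26×10¹¹)² = 98.00 W/m².
For an isothermal sphere T⁴ = (1−a)S/(4σ) = 3.759×10⁸ K⁴.

T ≈ 139 K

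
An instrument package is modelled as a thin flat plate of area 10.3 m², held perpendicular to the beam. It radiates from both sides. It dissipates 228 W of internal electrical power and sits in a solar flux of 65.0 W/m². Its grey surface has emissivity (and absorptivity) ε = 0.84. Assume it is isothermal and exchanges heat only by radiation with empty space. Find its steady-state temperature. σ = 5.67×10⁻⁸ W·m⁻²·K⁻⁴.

At steady state, absorbed solar power + internal power = radiated power.
Absorbed: α·S·A_cross = 0.84·65.0·10.30 = 562.4 W (cross-section A).
Total input = 562.4 + 228 = 790.4 W.
Radiated: εσ·A_surf·T⁴ with A_surf = 2A = 20.60 m².
T⁴ = 790.4/(0.84·5.67×10⁻⁸·20.60) = 8.056×10⁸ K⁴.

T ≈ 168 K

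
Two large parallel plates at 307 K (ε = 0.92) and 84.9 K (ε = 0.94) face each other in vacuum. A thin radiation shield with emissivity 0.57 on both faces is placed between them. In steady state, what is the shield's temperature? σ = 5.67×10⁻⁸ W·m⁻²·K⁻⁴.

In steady state the net flux on the hot side equals that on the cold side.
σ(T₁⁴−T_s⁴)/D₁ = σ(T_s⁴−T₂⁴)/D₂, with D₁ = 1/ε₁+1/ε_s−1 = 1.841, D₂ = 1/ε_s+1/ε₂−1 = 1.818.
Solve for T_s⁴: T_s⁴ = (D₂·T₁⁴ + D₁·T₂⁴)/(D₁+D₂) = 4.440×10⁹ K⁴.

T_s ≈ 258 K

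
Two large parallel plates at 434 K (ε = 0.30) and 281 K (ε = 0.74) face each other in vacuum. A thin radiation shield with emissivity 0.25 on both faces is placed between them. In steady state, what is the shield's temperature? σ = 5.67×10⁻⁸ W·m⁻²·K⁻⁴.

In steady state the net flux on the hot side equals that on the cold side.
σ(T₁⁴−T_s⁴)/D₁ = σ(T_s⁴−T₂⁴)/D₂, with D₁ = 1/ε₁+1/ε_s−1 = 6.333, D₂ = 1/ε_s+1/ε₂−1 = 4.351.
Solve for T_s⁴: T_s⁴ = (D₂·T₁⁴ + D₁·T₂⁴)/(D₁+D₂) = 1.814×10¹⁰ K⁴.

T_s ≈ 367 K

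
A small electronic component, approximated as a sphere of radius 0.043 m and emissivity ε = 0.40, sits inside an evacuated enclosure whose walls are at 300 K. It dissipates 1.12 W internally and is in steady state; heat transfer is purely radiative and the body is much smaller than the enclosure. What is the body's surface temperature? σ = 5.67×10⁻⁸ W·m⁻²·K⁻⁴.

T ≈ 318 K

For a small grey body in a large enclosure, net radiated power = εσA(T⁴ − T_w⁴).
Steady state: P = εσA(T⁴ − T_w⁴) with A = 4πr² = 0.02324 m².
T⁴ = P/(εσA) + T_w⁴ = 1.12/(0.40·5.67×10⁻⁸·0.02324) + (300)⁴
    = 2.125×10⁹ + 8.100×10⁹ = 1.023×10¹⁰ K⁴.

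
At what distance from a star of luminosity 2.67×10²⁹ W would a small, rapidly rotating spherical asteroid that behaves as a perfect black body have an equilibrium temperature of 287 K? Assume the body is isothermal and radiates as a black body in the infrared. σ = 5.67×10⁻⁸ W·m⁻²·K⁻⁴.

For an isothermal black-emitting sphere, (1−a)S·πr² = σ·4πr²·T⁴ ⇒ S = 4σT⁴/(1−a).
S = 4·5.67×10⁻⁸·(287)⁴/1.00 = 1539 W/m².
Flux falls as S = L/(4πd²), so d = √(L/(4πS)) = √(2.67×10²⁹/(4π·1539)).

d ≈ 3.72×10¹² m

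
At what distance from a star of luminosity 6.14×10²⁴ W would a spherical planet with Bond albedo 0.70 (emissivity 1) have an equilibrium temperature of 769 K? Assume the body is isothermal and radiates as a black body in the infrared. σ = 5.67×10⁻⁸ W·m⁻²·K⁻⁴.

For an isothermal black-emitting sphere, (1−a)S·πr² = σ·4πr²·T⁴ ⇒ S = 4σT⁴/(1−a).
S = 4·5.67×10⁻⁸·(769)⁴/0.300 = 2.644×10⁵ W/m².
Flux falls as S = L/(4πd²), so d = √(L/(4πS)) = √(6.14×10²⁴/(4π·2.644×10⁵)).

d ≈ 1.36×10⁹ m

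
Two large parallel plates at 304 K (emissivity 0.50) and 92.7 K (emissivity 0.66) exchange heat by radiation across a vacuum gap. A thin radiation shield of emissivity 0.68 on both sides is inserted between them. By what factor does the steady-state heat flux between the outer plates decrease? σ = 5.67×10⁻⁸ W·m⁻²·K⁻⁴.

Without shield: q₀ = σΔ(T⁴)/(1/ε₁+1/ε₂−1) with denominator 2.515.
With shield the two gaps are in series; the resistances add: (1/ε₁+1/ε_s−1)+(1/ε_s+1/ε₂−1) = 2.471+1.986 = 4.456.
Heat-flux ratio q₀/q = 4.456/2.515.

factor ≈ 1.77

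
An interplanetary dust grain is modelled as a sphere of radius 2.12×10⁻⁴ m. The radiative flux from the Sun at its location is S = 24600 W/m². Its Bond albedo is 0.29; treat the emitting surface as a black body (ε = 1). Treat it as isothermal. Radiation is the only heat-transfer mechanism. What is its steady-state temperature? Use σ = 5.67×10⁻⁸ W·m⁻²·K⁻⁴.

At equilibrium, absorbed power = emitted power.
Absorbing cross-section = πr² = 1.412×10⁻⁷ m²; emitting surface = 4πr² = 5.648×10⁻⁷ m² (ratio 4).
(1−a)S·A_cross = εσ·A_surf·T⁴  ⇒  T⁴ = (1−a)S/(4σ).
T⁴ = 0.710·24600/(4·5.67×10⁻⁸) = 7.701×10¹⁰ K⁴.
T = (7.701×10¹⁰)^(1/4).

T ≈ 527 K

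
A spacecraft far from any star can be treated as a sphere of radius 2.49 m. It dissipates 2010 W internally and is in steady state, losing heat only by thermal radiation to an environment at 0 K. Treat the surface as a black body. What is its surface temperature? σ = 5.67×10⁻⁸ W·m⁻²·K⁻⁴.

T ≈ 146 K

Steady state: internal power = radiated power, P = εσA T⁴.
Radiating area A = 4πr² = 77.91 m².
T⁴ = P/(εσA) = 2010/(1.0·5.67×10⁻⁸·77.91) = 4.550×10⁸ K⁴.
T = (4.550×10⁸)^(1/4).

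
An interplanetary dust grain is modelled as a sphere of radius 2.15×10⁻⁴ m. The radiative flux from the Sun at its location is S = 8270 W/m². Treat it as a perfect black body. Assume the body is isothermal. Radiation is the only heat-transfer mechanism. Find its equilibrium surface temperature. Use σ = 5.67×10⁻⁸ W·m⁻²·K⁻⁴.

At equilibrium, absorbed power = emitted power.
Absorbing cross-section = πr² = 1.452×10⁻⁷ m²; emitting surface = 4πr² = 5.809×10⁻⁷ m² (ratio 4).
S·A_cross = εσ·A_surf·T⁴  ⇒  T⁴ = S/(4σ).
T⁴ = 1.00·8270/(4·5.67×10⁻⁸) = 3.646×10¹⁰ K⁴.
T = (3.646×10¹⁰)^(1/4).

T ≈ 437 K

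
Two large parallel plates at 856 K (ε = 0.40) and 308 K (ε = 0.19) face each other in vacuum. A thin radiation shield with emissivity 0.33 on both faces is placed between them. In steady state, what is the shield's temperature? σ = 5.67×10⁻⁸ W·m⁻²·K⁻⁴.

In steady state the net flux on the hot side equals that on the cold side.
σ(T₁⁴−T_s⁴)/D₁ = σ(T_s⁴−T₂⁴)/D₂, with D₁ = 1/ε₁+1/ε_s−1 = 4.530, D₂ = 1/ε_s+1/ε₂−1 = 7.293.
Solve for T_s⁴: T_s⁴ = (D₂·T₁⁴ + D₁·T₂⁴)/(D₁+D₂) = 3.346×10¹¹ K⁴.

T_s ≈ 761 K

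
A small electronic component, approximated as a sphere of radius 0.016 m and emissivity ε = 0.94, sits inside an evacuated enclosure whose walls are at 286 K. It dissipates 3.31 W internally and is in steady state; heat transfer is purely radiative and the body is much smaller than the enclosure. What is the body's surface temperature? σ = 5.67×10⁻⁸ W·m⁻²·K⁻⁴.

For a small grey body in a large enclosure, net radiated power = εσA(T⁴ − T_w⁴).
Steady state: P = εσA(T⁴ − T_w⁴) with A = 4πr² = 0.003217 m².
T⁴ = P/(εσA) + T_w⁴ = 3.31/(0.94·5.67×10⁻⁸·0.003217) + (286)⁴
    = 1.930×10¹⁰ + 6.691×10⁹ = 2.600×10¹⁰ K⁴.

T ≈ 402 K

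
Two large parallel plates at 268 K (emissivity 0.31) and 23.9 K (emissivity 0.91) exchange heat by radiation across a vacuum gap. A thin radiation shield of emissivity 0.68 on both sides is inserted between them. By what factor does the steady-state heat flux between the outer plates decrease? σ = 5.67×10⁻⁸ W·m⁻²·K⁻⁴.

factor ≈ 1.58

Without shield: q₀ = σΔ(T⁴)/(1/ε₁+1/ε₂−1) with denominator 3.325.
With shield the two gaps are in series; the resistances add: (1/ε₁+1/ε_s−1)+(1/ε_s+1/ε₂−1) = 3.696+1.569 = 5.266.
Heat-flux ratio q₀/q = 5.266/3.325.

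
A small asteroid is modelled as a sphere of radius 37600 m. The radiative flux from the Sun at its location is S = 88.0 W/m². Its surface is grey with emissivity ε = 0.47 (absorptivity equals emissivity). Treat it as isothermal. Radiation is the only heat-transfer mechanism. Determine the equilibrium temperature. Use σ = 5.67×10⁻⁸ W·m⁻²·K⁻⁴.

T ≈ 140 K

At equilibrium, absorbed power = emitted power.
Absorbing cross-section = πr² = 4.441×10⁹ m²; emitting surface = 4πr² = 1.777×10¹⁰ m² (ratio 4).
εS·A_cross = εσ·A_surf·T⁴  ⇒  T⁴ = S/(4σ)   (ε cancels).
T⁴ = 88.0/(4·5.67×10⁻⁸) = 3.880×10⁸ K⁴.
T = (3.880×10⁸)^(1/4).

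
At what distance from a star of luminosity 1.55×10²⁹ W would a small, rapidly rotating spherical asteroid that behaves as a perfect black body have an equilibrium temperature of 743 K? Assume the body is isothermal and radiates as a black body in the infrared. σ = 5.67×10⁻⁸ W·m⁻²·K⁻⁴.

For an isothermal black-emitting sphere, (1−a)S·πr² = σ·4πr²·T⁴ ⇒ S = 4σT⁴/(1−a).
S = 4·5.67×10⁻⁸·(743)⁴/1.00 = 69120 W/m².
Flux falls as S = L/(4πd²), so d = √(L/(4πS)) = √(1.55×10²⁹/(4π·69120)).

d ≈ 4.22×10¹¹ m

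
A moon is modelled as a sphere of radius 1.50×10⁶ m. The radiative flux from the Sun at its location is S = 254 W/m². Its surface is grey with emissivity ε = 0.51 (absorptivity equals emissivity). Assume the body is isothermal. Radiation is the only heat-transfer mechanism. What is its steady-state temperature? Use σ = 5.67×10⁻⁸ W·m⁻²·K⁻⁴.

T ≈ 183 K

At equilibrium, absorbed power = emitted power.
Absorbing cross-section = πr² = 7.069×10¹² m²; emitting surface = 4πr² = 2.827×10¹³ m² (ratio 4).
εS·A_cross = εσ·A_surf·T⁴  ⇒  T⁴ = S/(4σ)   (ε cancels).
T⁴ = 254/(4·5.67×10⁻⁸) = 1.120×10⁹ K⁴.
T = (1.120×10⁹)^(1/4).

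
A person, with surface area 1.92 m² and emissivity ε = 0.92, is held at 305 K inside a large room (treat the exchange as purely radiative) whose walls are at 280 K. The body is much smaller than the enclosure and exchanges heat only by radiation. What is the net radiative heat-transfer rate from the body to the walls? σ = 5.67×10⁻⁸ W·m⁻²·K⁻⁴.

P_net ≈ 251 W

For a small grey body in a large enclosure: P_net = εσA(T_body⁴ − T_wall⁴).
A = 1.92 m²; T_body⁴ − T_wall⁴ = 8.654×10⁹ − 6.147×10⁹ = 2.507×10⁹ K⁴.
|P_net| = 0.92·5.67×10⁻⁸·1.920·2.507×10⁹.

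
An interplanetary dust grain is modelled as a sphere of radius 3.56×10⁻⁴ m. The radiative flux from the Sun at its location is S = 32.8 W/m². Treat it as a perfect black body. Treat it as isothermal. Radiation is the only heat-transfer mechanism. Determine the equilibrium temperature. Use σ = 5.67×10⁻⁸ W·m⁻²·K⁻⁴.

T ≈ 110 K

At equilibrium, absorbed power = emitted power.
Absorbing cross-section = πr² = 3.982×10⁻⁷ m²; emitting surface = 4πr² = 1.593×10⁻⁶ m² (ratio 4).
S·A_cross = εσ·A_surf·T⁴  ⇒  T⁴ = S/(4σ).
T⁴ = 1.00·32.8/(4·5.67×10⁻⁸) = 1.446×10⁸ K⁴.
T = (1.446×10⁸)^(1/4).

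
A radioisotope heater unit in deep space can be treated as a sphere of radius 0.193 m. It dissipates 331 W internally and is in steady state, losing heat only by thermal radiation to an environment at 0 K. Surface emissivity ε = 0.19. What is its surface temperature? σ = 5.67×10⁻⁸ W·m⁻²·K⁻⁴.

T ≈ 506 K

Steady state: internal power = radiated power, P = εσA T⁴.
Radiating area A = 4πr² = 0.4681 m².
T⁴ = P/(εσA) = 331/(0.19·5.67×10⁻⁸·0.4681) = 6.564×10¹⁰ K⁴.
T = (6.564×10¹⁰)^(1/4).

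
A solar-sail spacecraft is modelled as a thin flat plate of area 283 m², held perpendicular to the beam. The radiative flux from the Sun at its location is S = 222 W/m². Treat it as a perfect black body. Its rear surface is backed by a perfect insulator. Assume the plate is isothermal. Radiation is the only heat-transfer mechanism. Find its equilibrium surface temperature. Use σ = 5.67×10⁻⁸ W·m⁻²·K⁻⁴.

At equilibrium, absorbed power = emitted power.
Absorbing cross-section = A = 283.0 m²; emitting surface = A = 283.0 m² (ratio 1).
S·A_cross = εσ·A_surf·T⁴  ⇒  T⁴ = S/(1σ).
T⁴ = 1.00·222/(1·5.67×10⁻⁸) = 3.915×10⁹ K⁴.
T = (3.915×10⁹)^(1/4).

T ≈ 250 K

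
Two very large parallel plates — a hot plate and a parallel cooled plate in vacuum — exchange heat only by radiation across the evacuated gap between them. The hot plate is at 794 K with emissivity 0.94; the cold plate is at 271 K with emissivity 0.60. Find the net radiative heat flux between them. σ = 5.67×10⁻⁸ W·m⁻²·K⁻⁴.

For two infinite grey parallel plates, q = σ(T₁⁴ − T₂⁴)/(1/ε₁ + 1/ε₂ − 1).
T₁⁴ − T₂⁴ = 3.974×10¹¹ − 5.394×10⁹ = 3.921×10¹¹ K⁴.
1/ε₁ + 1/ε₂ − 1 = 1.064 + 1.667 − 1 = 1.730.
q = 5.67×10⁻⁸ × 3.921×10¹¹ / 1.730.

q ≈ 12800 W/m²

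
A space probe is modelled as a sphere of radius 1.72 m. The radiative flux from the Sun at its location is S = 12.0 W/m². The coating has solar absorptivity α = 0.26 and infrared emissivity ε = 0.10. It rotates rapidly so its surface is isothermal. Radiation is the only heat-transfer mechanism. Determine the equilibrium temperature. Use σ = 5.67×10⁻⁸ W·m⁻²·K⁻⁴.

At equilibrium, absorbed power = emitted power.
Absorbing cross-section = πr² = 9.294 m²; emitting surface = 4πr² = 37.18 m² (ratio 4).
αS·A_cross = εσ·A_surf·T⁴  ⇒  T⁴ = αS/(ε·4σ).
T⁴ = 0.260·12.0/(0.10·4·5.67×10⁻⁸) = 1.376×10⁸ K⁴.
T = (1.376×10⁸)^(1/4).

T ≈ 108 K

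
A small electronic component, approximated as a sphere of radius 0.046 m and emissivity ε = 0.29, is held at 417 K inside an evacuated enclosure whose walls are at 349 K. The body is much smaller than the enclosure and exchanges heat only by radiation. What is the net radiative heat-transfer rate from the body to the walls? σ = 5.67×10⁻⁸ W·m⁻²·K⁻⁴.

For a small grey body in a large enclosure: P_net = εσA(T_body⁴ − T_wall⁴).
A = 4πr² = 0.02659 m²; T_body⁴ − T_wall⁴ = 3.024×10¹⁰ − 1.484×10¹⁰ = 1.540×10¹⁰ K⁴.
|P_net| = 0.29·5.67×10⁻⁸·0.02659·1.540×10¹⁰.

P_net ≈ 6.73 W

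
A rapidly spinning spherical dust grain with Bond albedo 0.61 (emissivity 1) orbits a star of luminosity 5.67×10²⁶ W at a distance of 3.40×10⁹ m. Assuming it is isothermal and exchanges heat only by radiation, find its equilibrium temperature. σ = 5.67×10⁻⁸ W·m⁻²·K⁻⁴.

T ≈ 1610 K

First find the stellar flux at distance d: S = L/(4πd²) = 5.67×10²⁶/(4π·(3.40×10⁹)²) = 3.903×10⁶ W/m².
For an isothermal sphere, absorbed (1−a)S·πr² = emitted σ·4πr²·T⁴, so T⁴ = (1−a)S/(4σ).
T⁴ = 0.390·3.903×10⁶/(4·5.67×10⁻⁸) = 6.712×10¹² K⁴.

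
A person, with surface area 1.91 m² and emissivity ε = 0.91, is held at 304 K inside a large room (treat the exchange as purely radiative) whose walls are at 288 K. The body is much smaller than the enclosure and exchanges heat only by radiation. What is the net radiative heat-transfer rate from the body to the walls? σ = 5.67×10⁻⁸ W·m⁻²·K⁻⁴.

P_net ≈ 164 W

For a small grey body in a large enclosure: P_net = εσA(T_body⁴ − T_wall⁴).
A = 1.91 m²; T_body⁴ − T_wall⁴ = 8.541×10⁹ − 6.880×10⁹ = 1.661×10⁹ K⁴.
|P_net| = 0.91·5.67×10⁻⁸·1.910·1.661×10⁹.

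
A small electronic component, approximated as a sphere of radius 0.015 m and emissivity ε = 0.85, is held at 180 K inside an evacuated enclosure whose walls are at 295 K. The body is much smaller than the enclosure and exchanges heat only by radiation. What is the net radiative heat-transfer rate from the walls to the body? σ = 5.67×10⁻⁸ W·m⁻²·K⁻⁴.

For a small grey body in a large enclosure: P_net = εσA(T_body⁴ − T_wall⁴).
A = 4πr² = 0.002827 m²; T_body⁴ − T_wall⁴ = 1.050×10⁹ − 7.573×10⁹ = -6.524×10⁹ K⁴.
|P_net| = 0.85·5.67×10⁻⁸·0.002827·6.524×10⁹.

P_net ≈ 0.889 W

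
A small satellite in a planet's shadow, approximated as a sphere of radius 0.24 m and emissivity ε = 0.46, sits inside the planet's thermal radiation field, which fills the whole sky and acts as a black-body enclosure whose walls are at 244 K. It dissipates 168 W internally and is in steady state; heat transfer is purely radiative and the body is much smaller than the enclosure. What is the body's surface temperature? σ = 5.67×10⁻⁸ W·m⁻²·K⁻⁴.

For a small grey body in a large enclosure, net radiated power = εσA(T⁴ − T_w⁴).
Steady state: P = εσA(T⁴ − T_w⁴) with A = 4πr² = 0.7238 m².
T⁴ = P/(εσA) + T_w⁴ = 168/(0.46·5.67×10⁻⁸·0.7238) + (244)⁴
    = 8.899×10⁹ + 3.545×10⁹ = 1.244×10¹⁰ K⁴.

T ≈ 334 K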